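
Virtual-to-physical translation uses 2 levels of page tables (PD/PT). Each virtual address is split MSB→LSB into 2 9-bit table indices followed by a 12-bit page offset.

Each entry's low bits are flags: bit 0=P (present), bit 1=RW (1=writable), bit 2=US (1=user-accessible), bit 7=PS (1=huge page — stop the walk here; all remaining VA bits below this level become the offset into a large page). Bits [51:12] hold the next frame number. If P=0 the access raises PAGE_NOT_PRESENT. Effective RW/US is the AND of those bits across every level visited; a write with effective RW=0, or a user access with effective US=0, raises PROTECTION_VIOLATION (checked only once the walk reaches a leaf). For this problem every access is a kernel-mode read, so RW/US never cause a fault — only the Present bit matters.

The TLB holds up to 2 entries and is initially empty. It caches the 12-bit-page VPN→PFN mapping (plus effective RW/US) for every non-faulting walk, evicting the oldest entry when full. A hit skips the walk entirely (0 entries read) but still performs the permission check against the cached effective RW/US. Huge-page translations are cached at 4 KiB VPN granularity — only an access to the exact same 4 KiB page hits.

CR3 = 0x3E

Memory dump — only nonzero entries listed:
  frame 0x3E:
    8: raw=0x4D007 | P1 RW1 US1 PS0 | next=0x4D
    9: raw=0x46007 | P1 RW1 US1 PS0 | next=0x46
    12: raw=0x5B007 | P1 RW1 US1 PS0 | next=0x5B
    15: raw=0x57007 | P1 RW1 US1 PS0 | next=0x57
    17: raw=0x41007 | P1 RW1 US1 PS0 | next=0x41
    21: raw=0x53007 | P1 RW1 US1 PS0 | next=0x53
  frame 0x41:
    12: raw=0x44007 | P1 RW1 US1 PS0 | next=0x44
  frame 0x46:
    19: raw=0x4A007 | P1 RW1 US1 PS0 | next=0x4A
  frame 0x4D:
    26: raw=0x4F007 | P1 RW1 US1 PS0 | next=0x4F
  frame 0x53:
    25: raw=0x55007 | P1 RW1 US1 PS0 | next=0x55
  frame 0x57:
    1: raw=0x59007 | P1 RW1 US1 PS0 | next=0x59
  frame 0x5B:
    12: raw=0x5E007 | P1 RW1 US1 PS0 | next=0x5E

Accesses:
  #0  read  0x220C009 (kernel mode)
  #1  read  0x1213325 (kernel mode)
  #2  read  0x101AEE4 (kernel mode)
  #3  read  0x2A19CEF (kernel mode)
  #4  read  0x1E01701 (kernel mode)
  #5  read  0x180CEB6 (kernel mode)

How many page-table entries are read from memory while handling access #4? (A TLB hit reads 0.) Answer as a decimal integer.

Per-access translation:
#0 VA=0x220C009 (r,kernel):
  L0 @0x3E[17] → 0x41007  P=1,RW=1,US=1,PS=0
  L1 @0x41[12] → 0x44007  P=1,RW=1,US=1,PS=0
  ✓ 0x44009  — 2 lookups
#1 VA=0x1213325 (r,kernel):
  L0 @0x3E[9] → 0x46007  P=1,RW=1,US=1,PS=0
  L1 @0x46[19] → 0x4A007  P=1,RW=1,US=1,PS=0
  ✓ 0x4A325  — 2 lookups
#2 VA=0x101AEE4 (r,kernel):
  L0 @0x3E[8] → 0x4D007  P=1,RW=1,US=1,PS=0
  L1 @0x4D[26] → 0x4F007  P=1,RW=1,US=1,PS=0
  ✓ 0x4FEE4  — 2 lookups
#3 VA=0x2A19CEF (r,kernel):
  L0 @0x3E[21] → 0x53007  P=1,RW=1,US=1,PS=0
  L1 @0x53[25] → 0x55007  P=1,RW=1,US=1,PS=0
  ✓ 0x55CEF  — 2 lookups
#4 VA=0x1E01701 (r,kernel):
  L0 @0x3E[15] → 0x57007  P=1,RW=1,US=1,PS=0
  L1 @0x57[1] → 0x59007  P=1,RW=1,US=1,PS=0
  ✓ 0x59701  — 2 lookups
#5 VA=0x180CEB6 (r,kernel):
  L0 @0x3E[12] → 0x5B007  P=1,RW=1,US=1,PS=0
  L1 @0x5B[12] → 0x5E007  P=1,RW=1,US=1,PS=0
  ✓ 0x5EEB6  — 2 lookups

Entries read for #4: 2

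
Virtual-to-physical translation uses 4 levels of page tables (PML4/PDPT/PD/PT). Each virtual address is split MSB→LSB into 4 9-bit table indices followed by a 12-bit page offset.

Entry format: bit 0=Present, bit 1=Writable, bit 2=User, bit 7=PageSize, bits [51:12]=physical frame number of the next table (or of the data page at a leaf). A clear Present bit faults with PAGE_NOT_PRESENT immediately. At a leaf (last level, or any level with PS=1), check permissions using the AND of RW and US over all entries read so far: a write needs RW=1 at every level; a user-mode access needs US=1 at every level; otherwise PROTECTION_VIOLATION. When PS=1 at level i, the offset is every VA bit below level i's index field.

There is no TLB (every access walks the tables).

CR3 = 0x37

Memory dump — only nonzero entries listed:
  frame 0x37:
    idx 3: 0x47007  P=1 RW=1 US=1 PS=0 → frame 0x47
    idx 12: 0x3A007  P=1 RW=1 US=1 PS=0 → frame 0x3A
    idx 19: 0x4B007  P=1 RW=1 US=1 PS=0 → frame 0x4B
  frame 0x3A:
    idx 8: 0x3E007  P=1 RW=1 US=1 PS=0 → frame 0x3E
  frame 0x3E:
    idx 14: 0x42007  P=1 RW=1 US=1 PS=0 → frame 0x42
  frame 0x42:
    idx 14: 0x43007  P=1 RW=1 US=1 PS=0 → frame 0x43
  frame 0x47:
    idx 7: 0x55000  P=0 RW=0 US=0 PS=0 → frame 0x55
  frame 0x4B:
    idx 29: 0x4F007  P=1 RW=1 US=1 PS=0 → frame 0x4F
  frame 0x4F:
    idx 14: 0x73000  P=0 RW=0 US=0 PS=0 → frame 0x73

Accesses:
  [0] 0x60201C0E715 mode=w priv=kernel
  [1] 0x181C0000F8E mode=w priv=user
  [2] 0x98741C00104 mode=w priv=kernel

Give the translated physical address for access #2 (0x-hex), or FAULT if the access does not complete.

Trace:
#0 VA=0x60201C0E715 (w,kernel):
  L0: frame=0x37 idx=12 entry=0x3A007 [P=1 RW=1 US=1 PS=0]
  L1: frame=0x3A idx=8 entry=0x3E007 [P=1 RW=1 US=1 PS=0]
  L2: frame=0x3E idx=14 entry=0x42007 [P=1 RW=1 US=1 PS=0]
  L3: frame=0x42 idx=14 entry=0x43007 [P=1 RW=1 US=1 PS=0]
  → PA=0x43715  (4 entries read)
#1 VA=0x181C0000F8E (w,user):
  L0: frame=0x37 idx=3 entry=0x47007 [P=1 RW=1 US=1 PS=0]
  L1: frame=0x47 idx=7 entry=0x55000 [P=0 RW=0 US=0 PS=0]
  ⇒ fault: PAGE_NOT_PRESENT  — 2 lookups
#2 VA=0x98741C00104 (w,kernel):
  L0: frame=0x37 idx=19 entry=0x4B007 [P=1 RW=1 US=1 PS=0]
  L1: frame=0x4B idx=29 entry=0x4F007 [P=1 RW=1 US=1 PS=0]
  L2: frame=0x4F idx=14 entry=0x73000 [P=0 RW=0 US=0 PS=0]
  ⇒ fault: PAGE_NOT_PRESENT  — 3 lookups

Access #2 PA: FAULT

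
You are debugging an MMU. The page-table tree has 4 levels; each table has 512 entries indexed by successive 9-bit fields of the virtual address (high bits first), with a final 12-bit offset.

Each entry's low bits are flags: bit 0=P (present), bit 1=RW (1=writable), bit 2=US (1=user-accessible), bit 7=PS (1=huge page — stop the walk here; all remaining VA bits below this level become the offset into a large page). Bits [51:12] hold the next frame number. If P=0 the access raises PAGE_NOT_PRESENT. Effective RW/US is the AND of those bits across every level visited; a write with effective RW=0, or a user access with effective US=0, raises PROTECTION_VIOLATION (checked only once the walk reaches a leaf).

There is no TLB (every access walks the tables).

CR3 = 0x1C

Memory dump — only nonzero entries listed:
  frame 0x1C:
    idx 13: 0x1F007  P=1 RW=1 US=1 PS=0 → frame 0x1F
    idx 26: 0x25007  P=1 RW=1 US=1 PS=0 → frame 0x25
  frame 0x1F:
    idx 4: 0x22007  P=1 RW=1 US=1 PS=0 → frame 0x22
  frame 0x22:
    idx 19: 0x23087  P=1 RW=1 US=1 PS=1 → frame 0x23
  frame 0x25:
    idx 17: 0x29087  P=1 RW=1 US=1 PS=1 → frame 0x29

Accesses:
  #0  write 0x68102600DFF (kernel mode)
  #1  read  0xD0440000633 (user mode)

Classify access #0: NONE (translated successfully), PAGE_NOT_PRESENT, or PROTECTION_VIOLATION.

Per-access translation:
#0 VA=0x68102600DFF (w,kernel):
  [0] read 0x1C idx=13: raw=0x1F007 flags P=1 W=1 U=1 S=0
  [1] read 0x1F idx=4: raw=0x22007 flags P=1 W=1 U=1 S=0
  [2] read 0x22 idx=19: raw=0x23087 flags P=1 W=1 U=1 S=1
  ⇒ phys 0x23DFF (huge @L2)  [3 reads]
#1 VA=0xD0440000633 (r,user):
  [0] read 0x1C idx=26: raw=0x25007 flags P=1 W=1 U=1 S=0
  [1] read 0x25 idx=17: raw=0x29087 flags P=1 W=1 U=1 S=1
  ⇒ phys 0x29633 (huge @L1)  [2 reads]

Access #0 fault: NONE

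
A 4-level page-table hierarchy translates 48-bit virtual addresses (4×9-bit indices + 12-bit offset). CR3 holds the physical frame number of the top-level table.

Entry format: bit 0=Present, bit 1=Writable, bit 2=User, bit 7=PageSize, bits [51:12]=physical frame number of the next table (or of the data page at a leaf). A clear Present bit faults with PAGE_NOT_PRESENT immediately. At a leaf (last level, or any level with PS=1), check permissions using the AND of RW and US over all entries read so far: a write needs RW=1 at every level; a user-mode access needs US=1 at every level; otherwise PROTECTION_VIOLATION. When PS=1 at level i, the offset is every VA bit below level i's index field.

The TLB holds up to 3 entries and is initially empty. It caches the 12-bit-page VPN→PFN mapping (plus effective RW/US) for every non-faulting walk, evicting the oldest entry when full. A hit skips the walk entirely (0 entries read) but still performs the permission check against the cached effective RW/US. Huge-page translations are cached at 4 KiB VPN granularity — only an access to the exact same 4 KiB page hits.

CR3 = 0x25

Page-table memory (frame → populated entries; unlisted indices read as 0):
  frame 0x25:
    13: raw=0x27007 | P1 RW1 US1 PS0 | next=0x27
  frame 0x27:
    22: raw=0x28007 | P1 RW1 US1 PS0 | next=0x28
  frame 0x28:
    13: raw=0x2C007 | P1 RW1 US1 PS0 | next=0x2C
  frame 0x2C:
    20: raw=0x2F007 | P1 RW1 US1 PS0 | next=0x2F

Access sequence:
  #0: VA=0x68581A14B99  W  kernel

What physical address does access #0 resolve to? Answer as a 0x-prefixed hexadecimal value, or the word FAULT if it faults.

Walk each access:
#0 VA=0x68581A14B99 (w,kernel):
  L0: frame=0x25 idx=13 entry=0x27007 [P=1 RW=1 US=1 PS=0]
  L1: frame=0x27 idx=22 entry=0x28007 [P=1 RW=1 US=1 PS=0]
  L2: frame=0x28 idx=13 entry=0x2C007 [P=1 RW=1 US=1 PS=0]
  L3: frame=0x2C idx=20 entry=0x2F007 [P=1 RW=1 US=1 PS=0]
  ⇒ phys 0x2FB99  [4 reads]

Access #0 PA: 0x2FB99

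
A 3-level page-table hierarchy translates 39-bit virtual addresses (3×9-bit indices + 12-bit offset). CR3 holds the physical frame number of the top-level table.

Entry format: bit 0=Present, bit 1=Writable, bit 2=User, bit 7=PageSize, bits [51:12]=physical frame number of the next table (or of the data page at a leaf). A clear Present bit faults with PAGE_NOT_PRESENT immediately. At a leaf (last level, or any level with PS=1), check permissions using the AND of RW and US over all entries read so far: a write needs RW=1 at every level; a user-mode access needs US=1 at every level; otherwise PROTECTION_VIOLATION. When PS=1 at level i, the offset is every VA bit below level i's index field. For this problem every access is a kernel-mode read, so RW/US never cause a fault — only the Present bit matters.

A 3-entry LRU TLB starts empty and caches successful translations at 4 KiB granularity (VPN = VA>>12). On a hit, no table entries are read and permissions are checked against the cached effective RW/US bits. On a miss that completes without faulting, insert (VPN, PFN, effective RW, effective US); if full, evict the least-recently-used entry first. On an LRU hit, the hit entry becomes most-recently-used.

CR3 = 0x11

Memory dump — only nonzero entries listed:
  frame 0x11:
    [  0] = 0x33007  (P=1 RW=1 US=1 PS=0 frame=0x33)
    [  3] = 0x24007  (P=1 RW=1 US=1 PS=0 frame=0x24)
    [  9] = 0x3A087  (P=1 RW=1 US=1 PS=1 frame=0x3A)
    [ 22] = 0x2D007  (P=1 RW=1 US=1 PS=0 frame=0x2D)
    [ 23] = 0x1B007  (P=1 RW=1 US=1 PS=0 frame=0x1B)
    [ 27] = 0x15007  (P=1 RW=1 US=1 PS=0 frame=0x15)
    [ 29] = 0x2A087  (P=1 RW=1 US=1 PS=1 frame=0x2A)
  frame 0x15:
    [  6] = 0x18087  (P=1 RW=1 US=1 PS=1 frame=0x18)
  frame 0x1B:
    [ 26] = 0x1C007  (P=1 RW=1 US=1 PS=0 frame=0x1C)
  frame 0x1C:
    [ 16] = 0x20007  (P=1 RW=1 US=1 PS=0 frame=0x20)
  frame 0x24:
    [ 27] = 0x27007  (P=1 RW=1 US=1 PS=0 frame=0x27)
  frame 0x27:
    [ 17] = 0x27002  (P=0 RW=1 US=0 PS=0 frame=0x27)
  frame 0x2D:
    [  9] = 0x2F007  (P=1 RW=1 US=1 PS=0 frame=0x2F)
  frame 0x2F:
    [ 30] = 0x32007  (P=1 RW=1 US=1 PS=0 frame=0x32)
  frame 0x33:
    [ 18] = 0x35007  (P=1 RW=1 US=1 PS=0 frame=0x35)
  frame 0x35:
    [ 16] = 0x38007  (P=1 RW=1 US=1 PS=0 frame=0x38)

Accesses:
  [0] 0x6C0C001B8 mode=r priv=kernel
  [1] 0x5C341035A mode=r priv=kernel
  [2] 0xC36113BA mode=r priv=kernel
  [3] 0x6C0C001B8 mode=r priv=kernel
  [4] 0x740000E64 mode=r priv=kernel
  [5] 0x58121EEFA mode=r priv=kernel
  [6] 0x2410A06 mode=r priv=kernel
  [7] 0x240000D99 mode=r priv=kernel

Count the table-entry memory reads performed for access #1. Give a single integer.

Per-access translation:
#0 VA=0x6C0C001B8 (r,kernel):
  L0: frame=0x11 idx=27 entry=0x15007 [P=1 RW=1 US=1 PS=0]
  L1: frame=0x15 idx=6 entry=0x18087 [P=1 RW=1 US=1 PS=1]
  ⇒ phys 0x181B8 (huge @L1)  [2 reads]
#1 VA=0x5C341035A (r,kernel):
  L0: frame=0x11 idx=23 entry=0x1B007 [P=1 RW=1 US=1 PS=0]
  L1: frame=0x1B idx=26 entry=0x1C007 [P=1 RW=1 US=1 PS=0]
  L2: frame=0x1C idx=16 entry=0x20007 [P=1 RW=1 US=1 PS=0]
  ⇒ phys 0x2035A  [3 reads]
#2 VA=0xC36113BA (r,kernel):
  L0: frame=0x11 idx=3 entry=0x24007 [P=1 RW=1 US=1 PS=0]
  L1: frame=0x24 idx=27 entry=0x27007 [P=1 RW=1 US=1 PS=0]
  L2: frame=0x27 idx=17 entry=0x27002 [P=0 RW=1 US=0 PS=0]
  → PAGE_NOT_PRESENT  (3 entries read)
#3 VA=0x6C0C001B8 (r,kernel):
  TLB hit vpn=0x6C0C00 → PA=0x181B8
#4 VA=0x740000E64 (r,kernel):
  L0: frame=0x11 idx=29 entry=0x2A087 [P=1 RW=1 US=1 PS=1]
  ⇒ phys 0x2AE64 (huge @L0)  [1 reads]
#5 VA=0x58121EEFA (r,kernel):
  L0: frame=0x11 idx=22 entry=0x2D007 [P=1 RW=1 US=1 PS=0]
  L1: frame=0x2D idx=9 entry=0x2F007 [P=1 RW=1 US=1 PS=0]
  L2: frame=0x2F idx=30 entry=0x32007 [P=1 RW=1 US=1 PS=0]
  ⇒ phys 0x32EFA  [3 reads]
#6 VA=0x2410A06 (r,kernel):
  L0: frame=0x11 idx=0 entry=0x33007 [P=1 RW=1 US=1 PS=0]
  L1: frame=0x33 idx=18 entry=0x35007 [P=1 RW=1 US=1 PS=0]
  L2: frame=0x35 idx=16 entry=0x38007 [P=1 RW=1 US=1 PS=0]
  ⇒ phys 0x38A06  [3 reads]
#7 VA=0x240000D99 (r,kernel):
  L0: frame=0x11 idx=9 entry=0x3A087 [P=1 RW=1 US=1 PS=1]
  ⇒ phys 0x3AD99 (huge @L0)  [1 reads]

Entries read for #1: 3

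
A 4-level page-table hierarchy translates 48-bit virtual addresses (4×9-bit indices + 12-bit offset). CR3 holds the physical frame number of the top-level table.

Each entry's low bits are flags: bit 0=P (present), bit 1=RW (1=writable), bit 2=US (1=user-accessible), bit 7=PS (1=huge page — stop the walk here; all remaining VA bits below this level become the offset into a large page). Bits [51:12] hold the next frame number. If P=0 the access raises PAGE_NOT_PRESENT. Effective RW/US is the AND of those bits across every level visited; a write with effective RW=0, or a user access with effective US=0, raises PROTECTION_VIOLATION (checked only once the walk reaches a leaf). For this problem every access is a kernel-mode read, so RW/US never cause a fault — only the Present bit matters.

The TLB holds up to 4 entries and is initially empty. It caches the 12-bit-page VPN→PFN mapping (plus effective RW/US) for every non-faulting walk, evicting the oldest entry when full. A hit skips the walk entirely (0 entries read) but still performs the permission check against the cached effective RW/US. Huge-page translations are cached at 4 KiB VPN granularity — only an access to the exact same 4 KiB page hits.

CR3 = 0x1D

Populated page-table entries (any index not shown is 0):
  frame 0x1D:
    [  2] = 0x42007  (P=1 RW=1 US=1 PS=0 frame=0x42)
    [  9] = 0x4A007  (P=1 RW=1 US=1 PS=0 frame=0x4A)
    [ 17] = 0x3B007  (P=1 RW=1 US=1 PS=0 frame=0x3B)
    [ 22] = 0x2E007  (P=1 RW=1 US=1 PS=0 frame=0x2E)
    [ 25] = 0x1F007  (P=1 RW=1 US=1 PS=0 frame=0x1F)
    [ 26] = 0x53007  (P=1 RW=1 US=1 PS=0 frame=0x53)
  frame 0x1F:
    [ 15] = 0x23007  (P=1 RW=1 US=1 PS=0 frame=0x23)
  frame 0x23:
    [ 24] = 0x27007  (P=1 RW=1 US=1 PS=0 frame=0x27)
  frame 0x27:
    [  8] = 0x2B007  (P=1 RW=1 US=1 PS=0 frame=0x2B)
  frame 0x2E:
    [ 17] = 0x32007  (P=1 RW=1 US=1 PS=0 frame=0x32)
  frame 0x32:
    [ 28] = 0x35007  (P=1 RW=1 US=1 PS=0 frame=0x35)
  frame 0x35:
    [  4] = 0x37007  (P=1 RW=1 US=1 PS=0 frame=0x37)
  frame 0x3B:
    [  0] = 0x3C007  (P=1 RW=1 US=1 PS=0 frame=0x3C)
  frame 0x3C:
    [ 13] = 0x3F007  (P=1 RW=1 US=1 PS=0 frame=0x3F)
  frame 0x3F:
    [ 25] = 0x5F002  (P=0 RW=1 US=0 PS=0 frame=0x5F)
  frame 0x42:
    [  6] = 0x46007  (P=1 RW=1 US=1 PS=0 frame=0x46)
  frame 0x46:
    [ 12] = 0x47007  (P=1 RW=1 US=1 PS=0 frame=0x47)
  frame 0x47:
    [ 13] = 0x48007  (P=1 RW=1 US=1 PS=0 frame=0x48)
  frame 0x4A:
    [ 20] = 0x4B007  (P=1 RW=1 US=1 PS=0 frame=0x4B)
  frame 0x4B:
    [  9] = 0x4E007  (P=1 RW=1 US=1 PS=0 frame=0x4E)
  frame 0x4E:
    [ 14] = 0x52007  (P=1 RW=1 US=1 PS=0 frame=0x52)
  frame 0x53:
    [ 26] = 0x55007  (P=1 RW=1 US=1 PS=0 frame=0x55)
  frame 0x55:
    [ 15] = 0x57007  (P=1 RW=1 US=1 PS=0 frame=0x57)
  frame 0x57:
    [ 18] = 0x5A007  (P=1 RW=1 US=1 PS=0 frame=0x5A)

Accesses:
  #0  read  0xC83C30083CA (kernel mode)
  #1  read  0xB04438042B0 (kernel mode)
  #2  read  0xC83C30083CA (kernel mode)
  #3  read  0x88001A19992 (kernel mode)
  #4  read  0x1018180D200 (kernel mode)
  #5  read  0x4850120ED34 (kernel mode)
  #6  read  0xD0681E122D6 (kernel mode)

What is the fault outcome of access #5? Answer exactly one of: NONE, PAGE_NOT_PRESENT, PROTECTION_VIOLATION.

Walk each access:
#0 VA=0xC83C30083CA (r,kernel):
  [0] read 0x1D idx=25: raw=0x1F007 flags P=1 W=1 U=1 S=0
  [1] read 0x1F idx=15: raw=0x23007 flags P=1 W=1 U=1 S=0
  [2] read 0x23 idx=24: raw=0x27007 flags P=1 W=1 U=1 S=0
  [3] read 0x27 idx=8: raw=0x2B007 flags P=1 W=1 U=1 S=0
  ⇒ phys 0x2B3CA  [4 reads]
#1 VA=0xB04438042B0 (r,kernel):
  [0] read 0x1D idx=22: raw=0x2E007 flags P=1 W=1 U=1 S=0
  [1] read 0x2E idx=17: raw=0x32007 flags P=1 W=1 U=1 S=0
  [2] read 0x32 idx=28: raw=0x35007 flags P=1 W=1 U=1 S=0
  [3] read 0x35 idx=4: raw=0x37007 flags P=1 W=1 U=1 S=0
  ⇒ phys 0x372B0  [4 reads]
#2 VA=0xC83C30083CA (r,kernel):
  TLB hit vpn=0xC83C3008 → PA=0x2B3CA
#3 VA=0x88001A19992 (r,kernel):
  [0] read 0x1D idx=17: raw=0x3B007 flags P=1 W=1 U=1 S=0
  [1] read 0x3B idx=0: raw=0x3C007 flags P=1 W=1 U=1 S=0
  [2] read 0x3C idx=13: raw=0x3F007 flags P=1 W=1 U=1 S=0
  [3] read 0x3F idx=25: raw=0x5F002 flags P=0 W=1 U=0 S=0
  → PAGE_NOT_PRESENT  (4 entries read)
#4 VA=0x1018180D200 (r,kernel):
  [0] read 0x1D idx=2: raw=0x42007 flags P=1 W=1 U=1 S=0
  [1] read 0x42 idx=6: raw=0x46007 flags P=1 W=1 U=1 S=0
  [2] read 0x46 idx=12: raw=0x47007 flags P=1 W=1 U=1 S=0
  [3] read 0x47 idx=13: raw=0x48007 flags P=1 W=1 U=1 S=0
  ⇒ phys 0x48200  [4 reads]
#5 VA=0x4850120ED34 (r,kernel):
  [0] read 0x1D idx=9: raw=0x4A007 flags P=1 W=1 U=1 S=0
  [1] read 0x4A idx=20: raw=0x4B007 flags P=1 W=1 U=1 S=0
  [2] read 0x4B idx=9: raw=0x4E007 flags P=1 W=1 U=1 S=0
  [3] read 0x4E idx=14: raw=0x52007 flags P=1 W=1 U=1 S=0
  ⇒ phys 0x52D34  [4 reads]
#6 VA=0xD0681E122D6 (r,kernel):
  [0] read 0x1D idx=26: raw=0x53007 flags P=1 W=1 U=1 S=0
  [1] read 0x53 idx=26: raw=0x55007 flags P=1 W=1 U=1 S=0
  [2] read 0x55 idx=15: raw=0x57007 flags P=1 W=1 U=1 S=0
  [3] read 0x57 idx=18: raw=0x5A007 flags P=1 W=1 U=1 S=0
  ⇒ phys 0x5A2D6  [4 reads]

Access #5 fault: NONE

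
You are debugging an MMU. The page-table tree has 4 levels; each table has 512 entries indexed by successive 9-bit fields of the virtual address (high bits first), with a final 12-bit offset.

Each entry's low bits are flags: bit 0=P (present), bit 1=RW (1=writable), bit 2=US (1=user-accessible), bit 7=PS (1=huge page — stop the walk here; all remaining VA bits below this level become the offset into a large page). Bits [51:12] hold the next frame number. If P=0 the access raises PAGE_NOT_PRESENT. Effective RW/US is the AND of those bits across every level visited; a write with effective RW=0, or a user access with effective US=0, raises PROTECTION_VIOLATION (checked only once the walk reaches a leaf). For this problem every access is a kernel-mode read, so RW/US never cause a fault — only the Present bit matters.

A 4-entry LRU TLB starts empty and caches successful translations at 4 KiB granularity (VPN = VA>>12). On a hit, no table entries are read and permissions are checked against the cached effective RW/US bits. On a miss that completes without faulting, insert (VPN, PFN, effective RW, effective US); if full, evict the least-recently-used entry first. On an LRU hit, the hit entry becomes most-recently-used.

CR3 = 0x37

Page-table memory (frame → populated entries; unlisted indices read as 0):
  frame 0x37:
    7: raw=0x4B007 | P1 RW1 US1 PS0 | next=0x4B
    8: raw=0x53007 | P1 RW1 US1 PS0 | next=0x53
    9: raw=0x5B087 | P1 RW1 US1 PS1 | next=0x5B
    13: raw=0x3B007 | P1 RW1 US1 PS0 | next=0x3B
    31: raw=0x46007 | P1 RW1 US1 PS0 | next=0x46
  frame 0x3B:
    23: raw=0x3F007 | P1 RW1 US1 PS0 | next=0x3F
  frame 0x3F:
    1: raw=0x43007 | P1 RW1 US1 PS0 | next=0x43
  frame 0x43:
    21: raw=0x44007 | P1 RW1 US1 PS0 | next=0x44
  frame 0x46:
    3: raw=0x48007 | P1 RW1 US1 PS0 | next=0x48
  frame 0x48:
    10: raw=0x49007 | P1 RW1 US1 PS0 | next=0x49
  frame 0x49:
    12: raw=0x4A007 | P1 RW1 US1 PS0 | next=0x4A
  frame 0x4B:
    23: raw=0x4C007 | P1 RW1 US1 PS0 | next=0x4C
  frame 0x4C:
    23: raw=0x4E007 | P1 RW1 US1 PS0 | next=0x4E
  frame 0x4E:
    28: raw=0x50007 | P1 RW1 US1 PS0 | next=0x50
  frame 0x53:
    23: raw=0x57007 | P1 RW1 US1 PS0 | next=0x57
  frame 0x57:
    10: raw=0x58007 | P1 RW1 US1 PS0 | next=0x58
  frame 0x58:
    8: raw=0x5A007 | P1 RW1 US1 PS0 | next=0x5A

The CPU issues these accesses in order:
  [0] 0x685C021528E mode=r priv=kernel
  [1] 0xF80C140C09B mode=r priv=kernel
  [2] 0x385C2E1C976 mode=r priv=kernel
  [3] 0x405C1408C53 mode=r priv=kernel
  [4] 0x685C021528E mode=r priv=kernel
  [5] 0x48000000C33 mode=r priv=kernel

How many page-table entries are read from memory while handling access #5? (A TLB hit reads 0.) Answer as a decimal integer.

Trace:
#0 VA=0x685C021528E (r,kernel):
  L0: frame=0x37 idx=13 entry=0x3B007 [P=1 RW=1 US=1 PS=0]
  L1: frame=0x3B idx=23 entry=0x3F007 [P=1 RW=1 US=1 PS=0]
  L2: frame=0x3F idx=1 entry=0x43007 [P=1 RW=1 US=1 PS=0]
  L3: frame=0x43 idx=21 entry=0x44007 [P=1 RW=1 US=1 PS=0]
  ⇒ phys 0x4428E  [4 reads]
#1 VA=0xF80C140C09B (r,kernel):
  L0: frame=0x37 idx=31 entry=0x46007 [P=1 RW=1 US=1 PS=0]
  L1: frame=0x46 idx=3 entry=0x48007 [P=1 RW=1 US=1 PS=0]
  L2: frame=0x48 idx=10 entry=0x49007 [P=1 RW=1 US=1 PS=0]
  L3: frame=0x49 idx=12 entry=0x4A007 [P=1 RW=1 US=1 PS=0]
  ⇒ phys 0x4A09B  [4 reads]
#2 VA=0x385C2E1C976 (r,kernel):
  L0: frame=0x37 idx=7 entry=0x4B007 [P=1 RW=1 US=1 PS=0]
  L1: frame=0x4B idx=23 entry=0x4C007 [P=1 RW=1 US=1 PS=0]
  L2: frame=0x4C idx=23 entry=0x4E007 [P=1 RW=1 US=1 PS=0]
  L3: frame=0x4E idx=28 entry=0x50007 [P=1 RW=1 US=1 PS=0]
  ⇒ phys 0x50976  [4 reads]
#3 VA=0x405C1408C53 (r,kernel):
  L0: frame=0x37 idx=8 entry=0x53007 [P=1 RW=1 US=1 PS=0]
  L1: frame=0x53 idx=23 entry=0x57007 [P=1 RW=1 US=1 PS=0]
  L2: frame=0x57 idx=10 entry=0x58007 [P=1 RW=1 US=1 PS=0]
  L3: frame=0x58 idx=8 entry=0x5A007 [P=1 RW=1 US=1 PS=0]
  ⇒ phys 0x5AC53  [4 reads]
#4 VA=0x685C021528E (r,kernel):
  TLB hit vpn=0x685C0215 → PA=0x4428E
#5 VA=0x48000000C33 (r,kernel):
  L0: frame=0x37 idx=9 entry=0x5B087 [P=1 RW=1 US=1 PS=1]
  ⇒ phys 0x5BC33 (huge @L0)  [1 reads]

Entries read for #5: 1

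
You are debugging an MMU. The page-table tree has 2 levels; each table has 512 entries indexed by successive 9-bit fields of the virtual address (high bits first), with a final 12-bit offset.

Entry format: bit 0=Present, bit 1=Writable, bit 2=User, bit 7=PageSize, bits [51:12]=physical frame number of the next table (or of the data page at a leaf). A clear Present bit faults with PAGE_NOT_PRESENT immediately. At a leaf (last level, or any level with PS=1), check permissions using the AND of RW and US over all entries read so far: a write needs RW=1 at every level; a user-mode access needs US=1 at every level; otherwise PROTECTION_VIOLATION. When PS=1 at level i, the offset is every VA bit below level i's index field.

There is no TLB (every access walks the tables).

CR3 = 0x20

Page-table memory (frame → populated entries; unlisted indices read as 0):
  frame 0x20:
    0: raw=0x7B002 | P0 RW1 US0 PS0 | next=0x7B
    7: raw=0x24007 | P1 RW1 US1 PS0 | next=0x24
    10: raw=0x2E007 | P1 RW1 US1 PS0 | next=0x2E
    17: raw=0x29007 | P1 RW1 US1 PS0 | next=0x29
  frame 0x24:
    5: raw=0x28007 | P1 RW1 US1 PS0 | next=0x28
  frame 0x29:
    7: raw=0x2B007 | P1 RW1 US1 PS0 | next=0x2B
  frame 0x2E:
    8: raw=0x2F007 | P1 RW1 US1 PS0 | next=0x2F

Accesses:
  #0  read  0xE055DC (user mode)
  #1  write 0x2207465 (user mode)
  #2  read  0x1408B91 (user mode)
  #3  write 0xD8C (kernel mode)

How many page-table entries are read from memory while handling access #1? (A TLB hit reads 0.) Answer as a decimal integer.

Per-access translation:
#0 VA=0xE055DC (r,user):
  L0 @0x20[7] → 0x24007  P=1,RW=1,US=1,PS=0
  L1 @0x24[5] → 0x28007  P=1,RW=1,US=1,PS=0
  ✓ 0x285DC  — 2 lookups
#1 VA=0x2207465 (w,user):
  L0 @0x20[17] → 0x29007  P=1,RW=1,US=1,PS=0
  L1 @0x29[7] → 0x2B007  P=1,RW=1,US=1,PS=0
  ✓ 0x2B465  — 2 lookups
#2 VA=0x1408B91 (r,user):
  L0 @0x20[10] → 0x2E007  P=1,RW=1,US=1,PS=0
  L1 @0x2E[8] → 0x2F007  P=1,RW=1,US=1,PS=0
  ✓ 0x2FB91  — 2 lookups
#3 VA=0xD8C (w,kernel):
  L0 @0x20[0] → 0x7B002  P=0,RW=1,US=0,PS=0
  → PAGE_NOT_PRESENT  (1 entries read)

Entries read for #1: 2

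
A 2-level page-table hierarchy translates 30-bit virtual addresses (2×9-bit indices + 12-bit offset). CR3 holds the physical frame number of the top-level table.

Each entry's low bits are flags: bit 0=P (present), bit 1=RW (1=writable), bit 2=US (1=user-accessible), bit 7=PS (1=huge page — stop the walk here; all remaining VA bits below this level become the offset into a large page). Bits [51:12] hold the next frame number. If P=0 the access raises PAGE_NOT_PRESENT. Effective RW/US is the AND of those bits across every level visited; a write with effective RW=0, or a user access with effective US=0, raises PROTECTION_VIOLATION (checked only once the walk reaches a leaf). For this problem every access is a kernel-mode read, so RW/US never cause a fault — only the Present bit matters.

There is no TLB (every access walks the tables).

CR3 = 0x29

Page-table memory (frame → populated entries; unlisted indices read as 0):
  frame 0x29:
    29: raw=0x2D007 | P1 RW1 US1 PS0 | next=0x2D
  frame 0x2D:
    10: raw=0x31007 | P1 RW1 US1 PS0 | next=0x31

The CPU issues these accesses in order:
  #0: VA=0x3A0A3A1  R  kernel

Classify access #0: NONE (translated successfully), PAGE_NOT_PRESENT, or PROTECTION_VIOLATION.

Per-access translation:
#0 VA=0x3A0A3A1 (r,kernel):
  lvl0: tbl 0x29, slot 29 ⇒ 0x2D007 (P1/RW1/US1/PS0)
  lvl1: tbl 0x2D, slot 10 ⇒ 0x31007 (P1/RW1/US1/PS0)
  ⇒ phys 0x313A1  [2 reads]

Access #0 fault: NONE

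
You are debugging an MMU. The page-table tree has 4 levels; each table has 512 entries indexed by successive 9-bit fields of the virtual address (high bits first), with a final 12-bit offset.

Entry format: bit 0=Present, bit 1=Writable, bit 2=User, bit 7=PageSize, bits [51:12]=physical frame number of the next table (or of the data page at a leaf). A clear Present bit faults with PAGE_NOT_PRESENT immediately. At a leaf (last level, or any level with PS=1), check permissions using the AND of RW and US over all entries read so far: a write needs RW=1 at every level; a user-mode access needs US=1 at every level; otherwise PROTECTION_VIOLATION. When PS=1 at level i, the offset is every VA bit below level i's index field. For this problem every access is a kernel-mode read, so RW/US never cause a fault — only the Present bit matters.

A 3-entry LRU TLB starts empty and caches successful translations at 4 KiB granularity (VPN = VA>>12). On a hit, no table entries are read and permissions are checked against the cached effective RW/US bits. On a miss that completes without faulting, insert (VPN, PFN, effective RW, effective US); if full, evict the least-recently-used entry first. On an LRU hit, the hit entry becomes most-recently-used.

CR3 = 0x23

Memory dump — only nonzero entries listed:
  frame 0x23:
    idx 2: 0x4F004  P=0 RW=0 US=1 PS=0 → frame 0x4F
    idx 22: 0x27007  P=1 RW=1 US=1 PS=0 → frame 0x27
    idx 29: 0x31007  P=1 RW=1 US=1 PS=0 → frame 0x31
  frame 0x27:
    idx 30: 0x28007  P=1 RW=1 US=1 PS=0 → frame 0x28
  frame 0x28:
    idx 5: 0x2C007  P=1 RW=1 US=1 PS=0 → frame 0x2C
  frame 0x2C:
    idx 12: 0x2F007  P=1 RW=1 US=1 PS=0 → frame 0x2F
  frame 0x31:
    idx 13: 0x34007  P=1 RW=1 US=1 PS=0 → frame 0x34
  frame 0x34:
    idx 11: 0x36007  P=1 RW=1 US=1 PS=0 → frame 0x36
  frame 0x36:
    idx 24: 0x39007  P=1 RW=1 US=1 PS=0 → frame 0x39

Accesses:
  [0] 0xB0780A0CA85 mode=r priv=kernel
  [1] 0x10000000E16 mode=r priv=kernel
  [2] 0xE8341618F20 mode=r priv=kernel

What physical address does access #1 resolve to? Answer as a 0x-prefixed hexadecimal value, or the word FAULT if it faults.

Walk each access:
#0 VA=0xB0780A0CA85 (r,kernel):
  L0 @0x23[22] → 0x27007  P=1,RW=1,US=1,PS=0
  L1 @0x27[30] → 0x28007  P=1,RW=1,US=1,PS=0
  L2 @0x28[5] → 0x2C007  P=1,RW=1,US=1,PS=0
  L3 @0x2C[12] → 0x2F007  P=1,RW=1,US=1,PS=0
  ⇒ phys 0x2FA85  [4 reads]
#1 VA=0x10000000E16 (r,kernel):
  L0 @0x23[2] → 0x4F004  P=0,RW=0,US=1,PS=0
  → PAGE_NOT_PRESENT  (1 entries read)
#2 VA=0xE8341618F20 (r,kernel):
  L0 @0x23[29] → 0x31007  P=1,RW=1,US=1,PS=0
  L1 @0x31[13] → 0x34007  P=1,RW=1,US=1,PS=0
  L2 @0x34[11] → 0x36007  P=1,RW=1,US=1,PS=0
  L3 @0x36[24] → 0x39007  P=1,RW=1,US=1,PS=0
  ⇒ phys 0x39F20  [4 reads]

Access #1 PA: FAULT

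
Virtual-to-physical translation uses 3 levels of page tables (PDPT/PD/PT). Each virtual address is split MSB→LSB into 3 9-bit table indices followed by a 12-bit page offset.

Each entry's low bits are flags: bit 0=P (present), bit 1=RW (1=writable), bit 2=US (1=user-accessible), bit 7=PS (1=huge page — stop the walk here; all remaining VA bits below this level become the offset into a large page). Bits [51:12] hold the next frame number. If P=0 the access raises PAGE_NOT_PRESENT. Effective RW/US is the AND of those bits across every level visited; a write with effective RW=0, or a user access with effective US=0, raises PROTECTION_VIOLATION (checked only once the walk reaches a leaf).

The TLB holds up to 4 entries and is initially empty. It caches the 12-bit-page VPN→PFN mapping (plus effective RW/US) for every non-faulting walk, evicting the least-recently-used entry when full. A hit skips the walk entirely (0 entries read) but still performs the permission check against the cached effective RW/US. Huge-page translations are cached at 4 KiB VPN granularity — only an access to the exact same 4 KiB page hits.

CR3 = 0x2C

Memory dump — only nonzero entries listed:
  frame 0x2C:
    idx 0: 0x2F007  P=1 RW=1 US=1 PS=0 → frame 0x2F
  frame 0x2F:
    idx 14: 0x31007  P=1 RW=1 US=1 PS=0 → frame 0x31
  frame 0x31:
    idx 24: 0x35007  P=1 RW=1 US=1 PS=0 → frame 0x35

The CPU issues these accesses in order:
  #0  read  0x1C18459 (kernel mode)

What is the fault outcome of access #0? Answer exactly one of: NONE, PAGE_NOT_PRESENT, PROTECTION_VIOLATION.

Trace:
#0 VA=0x1C18459 (r,kernel):
  L0: frame=0x2C idx=0 entry=0x2F007 [P=1 RW=1 US=1 PS=0]
  L1: frame=0x2F idx=14 entry=0x31007 [P=1 RW=1 US=1 PS=0]
  L2: frame=0x31 idx=24 entry=0x35007 [P=1 RW=1 US=1 PS=0]
  ⇒ phys 0x35459  [3 reads]

Access #0 fault: NONE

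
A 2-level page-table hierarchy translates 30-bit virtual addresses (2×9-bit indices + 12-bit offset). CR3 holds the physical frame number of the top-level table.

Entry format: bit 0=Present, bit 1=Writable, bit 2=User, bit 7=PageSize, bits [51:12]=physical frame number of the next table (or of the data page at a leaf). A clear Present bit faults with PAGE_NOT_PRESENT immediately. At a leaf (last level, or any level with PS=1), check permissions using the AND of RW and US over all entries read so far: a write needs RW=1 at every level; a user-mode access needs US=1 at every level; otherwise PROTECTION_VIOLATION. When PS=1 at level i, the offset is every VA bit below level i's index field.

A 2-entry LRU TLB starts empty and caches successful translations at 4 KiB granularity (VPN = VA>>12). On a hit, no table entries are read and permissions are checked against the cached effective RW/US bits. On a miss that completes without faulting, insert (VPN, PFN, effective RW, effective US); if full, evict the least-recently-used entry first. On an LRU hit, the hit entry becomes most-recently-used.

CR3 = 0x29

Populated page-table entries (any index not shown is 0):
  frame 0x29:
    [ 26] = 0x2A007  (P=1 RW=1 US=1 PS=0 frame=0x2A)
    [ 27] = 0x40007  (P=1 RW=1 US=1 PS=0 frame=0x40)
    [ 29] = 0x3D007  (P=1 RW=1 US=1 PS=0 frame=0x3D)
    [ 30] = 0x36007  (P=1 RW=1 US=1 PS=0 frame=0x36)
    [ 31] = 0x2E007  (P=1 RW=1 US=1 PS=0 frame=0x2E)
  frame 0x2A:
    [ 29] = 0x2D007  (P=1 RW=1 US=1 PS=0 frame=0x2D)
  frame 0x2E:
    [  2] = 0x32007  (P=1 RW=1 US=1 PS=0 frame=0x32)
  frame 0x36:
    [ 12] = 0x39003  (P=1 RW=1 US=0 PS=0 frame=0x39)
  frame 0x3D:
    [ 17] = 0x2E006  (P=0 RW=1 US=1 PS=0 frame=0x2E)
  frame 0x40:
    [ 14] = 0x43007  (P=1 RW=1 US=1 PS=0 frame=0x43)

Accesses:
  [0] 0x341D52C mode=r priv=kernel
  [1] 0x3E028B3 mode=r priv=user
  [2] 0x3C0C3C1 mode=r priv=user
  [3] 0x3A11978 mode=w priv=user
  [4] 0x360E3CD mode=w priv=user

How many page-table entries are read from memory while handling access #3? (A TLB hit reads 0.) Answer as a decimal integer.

Per-access translation:
#0 VA=0x341D52C (r,kernel):
  L0 @0x29[26] → 0x2A007  P=1,RW=1,US=1,PS=0
  L1 @0x2A[29] → 0x2D007  P=1,RW=1,US=1,PS=0
  ⇒ phys 0x2D52C  [2 reads]
#1 VA=0x3E028B3 (r,user):
  L0 @0x29[31] → 0x2E007  P=1,RW=1,US=1,PS=0
  L1 @0x2E[2] → 0x32007  P=1,RW=1,US=1,PS=0
  ⇒ phys 0x328B3  [2 reads]
#2 VA=0x3C0C3C1 (r,user):
  L0 @0x29[30] → 0x36007  P=1,RW=1,US=1,PS=0
  L1 @0x36[12] → 0x39003  P=1,RW=1,US=0,PS=0
  ✗ PROTECTION_VIOLATION  [2 reads]
#3 VA=0x3A11978 (w,user):
  L0 @0x29[29] → 0x3D007  P=1,RW=1,US=1,PS=0
  L1 @0x3D[17] → 0x2E006  P=0,RW=1,US=1,PS=0
  ✗ PAGE_NOT_PRESENT  [2 reads]
#4 VA=0x360E3CD (w,user):
  L0 @0x29[27] → 0x40007  P=1,RW=1,US=1,PS=0
  L1 @0x40[14] → 0x43007  P=1,RW=1,US=1,PS=0
  ⇒ phys 0x433CD  [2 reads]

Entries read for #3: 2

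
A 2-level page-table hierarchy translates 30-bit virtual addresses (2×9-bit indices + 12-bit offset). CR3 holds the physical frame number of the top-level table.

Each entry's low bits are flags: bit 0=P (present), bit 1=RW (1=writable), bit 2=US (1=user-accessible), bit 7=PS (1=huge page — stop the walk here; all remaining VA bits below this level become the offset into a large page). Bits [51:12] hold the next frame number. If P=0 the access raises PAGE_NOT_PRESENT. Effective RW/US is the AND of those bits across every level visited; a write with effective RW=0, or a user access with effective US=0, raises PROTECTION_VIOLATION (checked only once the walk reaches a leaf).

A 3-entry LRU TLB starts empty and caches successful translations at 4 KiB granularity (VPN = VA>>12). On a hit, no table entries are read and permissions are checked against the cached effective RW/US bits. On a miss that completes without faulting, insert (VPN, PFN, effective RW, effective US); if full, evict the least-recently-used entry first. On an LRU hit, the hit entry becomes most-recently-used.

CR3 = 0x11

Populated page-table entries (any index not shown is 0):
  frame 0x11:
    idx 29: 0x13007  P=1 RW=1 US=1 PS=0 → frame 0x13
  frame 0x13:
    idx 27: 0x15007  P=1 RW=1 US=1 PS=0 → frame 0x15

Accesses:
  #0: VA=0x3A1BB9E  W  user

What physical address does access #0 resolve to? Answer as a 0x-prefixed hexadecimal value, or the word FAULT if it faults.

Trace:
#0 VA=0x3A1BB9E (w,user):
  [0] read 0x11 idx=29: raw=0x13007 flags P=1 W=1 U=1 S=0
  [1] read 0x13 idx=27: raw=0x15007 flags P=1 W=1 U=1 S=0
  → PA=0x15B9E  (2 entries read)

Access #0 PA: 0x15B9E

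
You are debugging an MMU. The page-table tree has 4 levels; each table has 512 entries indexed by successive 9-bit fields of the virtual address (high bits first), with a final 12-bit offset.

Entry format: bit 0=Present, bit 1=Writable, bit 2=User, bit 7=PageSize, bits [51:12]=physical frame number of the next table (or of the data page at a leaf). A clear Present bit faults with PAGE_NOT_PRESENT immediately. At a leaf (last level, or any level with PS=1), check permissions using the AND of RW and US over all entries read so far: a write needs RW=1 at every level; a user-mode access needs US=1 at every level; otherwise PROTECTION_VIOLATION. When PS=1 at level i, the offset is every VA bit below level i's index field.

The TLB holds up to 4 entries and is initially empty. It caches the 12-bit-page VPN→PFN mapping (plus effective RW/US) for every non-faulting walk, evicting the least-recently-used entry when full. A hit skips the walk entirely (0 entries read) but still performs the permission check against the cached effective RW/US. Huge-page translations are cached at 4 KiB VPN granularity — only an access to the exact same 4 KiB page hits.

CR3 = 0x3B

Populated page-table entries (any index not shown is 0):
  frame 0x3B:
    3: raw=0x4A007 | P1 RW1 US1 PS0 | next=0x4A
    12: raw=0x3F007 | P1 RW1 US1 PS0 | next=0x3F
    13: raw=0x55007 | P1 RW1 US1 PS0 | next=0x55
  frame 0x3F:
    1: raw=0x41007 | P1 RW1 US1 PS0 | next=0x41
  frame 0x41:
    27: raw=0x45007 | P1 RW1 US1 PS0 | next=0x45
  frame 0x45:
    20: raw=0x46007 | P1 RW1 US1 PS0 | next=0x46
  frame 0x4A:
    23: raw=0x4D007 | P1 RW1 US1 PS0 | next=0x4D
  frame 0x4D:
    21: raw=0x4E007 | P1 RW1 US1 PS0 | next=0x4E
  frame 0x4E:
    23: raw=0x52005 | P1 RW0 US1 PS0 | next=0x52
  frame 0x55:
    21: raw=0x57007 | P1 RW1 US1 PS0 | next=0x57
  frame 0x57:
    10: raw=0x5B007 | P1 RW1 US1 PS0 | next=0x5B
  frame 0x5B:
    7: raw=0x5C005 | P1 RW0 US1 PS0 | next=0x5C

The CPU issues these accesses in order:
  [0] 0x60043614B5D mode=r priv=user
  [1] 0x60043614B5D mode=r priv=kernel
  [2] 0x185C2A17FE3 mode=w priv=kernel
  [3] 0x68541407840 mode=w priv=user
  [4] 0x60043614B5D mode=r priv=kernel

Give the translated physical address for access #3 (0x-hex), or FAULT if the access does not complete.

Walk each access:
#0 VA=0x60043614B5D (r,user):
  [0] read 0x3B idx=12: raw=0x3F007 flags P=1 W=1 U=1 S=0
  [1] read 0x3F idx=1: raw=0x41007 flags P=1 W=1 U=1 S=0
  [2] read 0x41 idx=27: raw=0x45007 flags P=1 W=1 U=1 S=0
  [3] read 0x45 idx=20: raw=0x46007 flags P=1 W=1 U=1 S=0
  ⇒ phys 0x46B5D  [4 reads]
#1 VA=0x60043614B5D (r,kernel):
  TLB hit vpn=0x60043614 → PA=0x46B5D
#2 VA=0x185C2A17FE3 (w,kernel):
  [0] read 0x3B idx=3: raw=0x4A007 flags P=1 W=1 U=1 S=0
  [1] read 0x4A idx=23: raw=0x4D007 flags P=1 W=1 U=1 S=0
  [2] read 0x4D idx=21: raw=0x4E007 flags P=1 W=1 U=1 S=0
  [3] read 0x4E idx=23: raw=0x52005 flags P=1 W=0 U=1 S=0
  ✗ PROTECTION_VIOLATION  [4 reads]
#3 VA=0x68541407840 (w,user):
  [0] read 0x3B idx=13: raw=0x55007 flags P=1 W=1 U=1 S=0
  [1] read 0x55 idx=21: raw=0x57007 flags P=1 W=1 U=1 S=0
  [2] read 0x57 idx=10: raw=0x5B007 flags P=1 W=1 U=1 S=0
  [3] read 0x5B idx=7: raw=0x5C005 flags P=1 W=0 U=1 S=0
  ✗ PROTECTION_VIOLATION  [4 reads]
#4 VA=0x60043614B5D (r,kernel):
  TLB hit vpn=0x60043614 → PA=0x46B5D

Access #3 PA: FAULT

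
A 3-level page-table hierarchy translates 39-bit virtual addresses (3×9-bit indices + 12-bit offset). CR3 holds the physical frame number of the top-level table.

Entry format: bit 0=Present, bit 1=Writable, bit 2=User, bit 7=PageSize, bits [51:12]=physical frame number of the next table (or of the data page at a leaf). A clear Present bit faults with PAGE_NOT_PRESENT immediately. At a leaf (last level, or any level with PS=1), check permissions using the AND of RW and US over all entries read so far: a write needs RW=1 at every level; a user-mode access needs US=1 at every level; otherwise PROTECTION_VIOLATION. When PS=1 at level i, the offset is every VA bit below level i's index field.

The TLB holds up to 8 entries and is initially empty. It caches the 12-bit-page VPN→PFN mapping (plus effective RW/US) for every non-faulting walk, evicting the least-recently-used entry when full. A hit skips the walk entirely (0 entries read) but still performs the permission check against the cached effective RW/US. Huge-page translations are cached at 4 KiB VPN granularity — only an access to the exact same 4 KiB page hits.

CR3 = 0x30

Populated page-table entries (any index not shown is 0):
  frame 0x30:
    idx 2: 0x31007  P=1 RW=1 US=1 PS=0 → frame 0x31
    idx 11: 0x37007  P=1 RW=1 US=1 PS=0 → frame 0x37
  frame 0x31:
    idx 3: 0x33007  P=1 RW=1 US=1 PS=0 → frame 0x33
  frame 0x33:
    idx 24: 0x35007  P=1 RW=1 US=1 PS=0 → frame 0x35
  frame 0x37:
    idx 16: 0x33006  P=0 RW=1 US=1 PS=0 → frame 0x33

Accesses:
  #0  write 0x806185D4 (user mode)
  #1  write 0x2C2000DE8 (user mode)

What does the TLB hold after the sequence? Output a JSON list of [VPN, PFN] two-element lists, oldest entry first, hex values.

Walk each access:
#0 VA=0x806185D4 (w,user):
  lvl0: tbl 0x30, slot 2 ⇒ 0x31007 (P1/RW1/US1/PS0)
  lvl1: tbl 0x31, slot 3 ⇒ 0x33007 (P1/RW1/US1/PS0)
  lvl2: tbl 0x33, slot 24 ⇒ 0x35007 (P1/RW1/US1/PS0)
  ⇒ phys 0x355D4  [3 reads]
#1 VA=0x2C2000DE8 (w,user):
  lvl0: tbl 0x30, slot 11 ⇒ 0x37007 (P1/RW1/US1/PS0)
  lvl1: tbl 0x37, slot 16 ⇒ 0x33006 (P0/RW1/US1/PS0)
  ✗ PAGE_NOT_PRESENT  [2 reads]

TLB: [["0x80618", "0x35"]]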